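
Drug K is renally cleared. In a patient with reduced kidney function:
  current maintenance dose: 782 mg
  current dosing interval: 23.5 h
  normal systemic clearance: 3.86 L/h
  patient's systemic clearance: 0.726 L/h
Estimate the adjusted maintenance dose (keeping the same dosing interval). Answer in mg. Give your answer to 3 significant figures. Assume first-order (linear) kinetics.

147 mg

To keep the same average steady-state level, dosing rate must scale with clearance.
CL ratio = 0.726 / 3.86 = 0.1881
New dose (same interval) = 782 × 0.1881 = 147.1 mg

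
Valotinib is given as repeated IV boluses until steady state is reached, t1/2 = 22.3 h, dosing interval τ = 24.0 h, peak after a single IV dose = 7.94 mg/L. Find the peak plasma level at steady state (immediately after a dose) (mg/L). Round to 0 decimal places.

15 mg/L

k = ln2 / t½ = 0.693147 / 22.3 = 0.03108 h⁻¹
e^(−kτ) = e^(−0.03108 × 24.0) = 0.4743
Accumulation ratio R = 1 / (1 − e^(−kτ)) = 1 / (1 − 0.4743) = 1.902
Steady-state peak = C₀ × R = 7.94 × 1.902 = 15.10 mg/L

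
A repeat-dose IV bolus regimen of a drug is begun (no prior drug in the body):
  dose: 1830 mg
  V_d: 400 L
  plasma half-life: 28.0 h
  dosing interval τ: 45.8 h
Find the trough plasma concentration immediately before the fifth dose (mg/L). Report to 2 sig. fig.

2.1 mg/L

C₀ per dose = Dose / Vd = 1830 / 400 = 4.575 mg/L
k = ln2 / t½ = 0.693147 / 28.0 = 0.02476 h⁻¹
Fraction remaining after one interval: r = e^(−kτ) = e^(−0.02476 × 45.8) = 0.3217
Before dose 5, 4 doses have been given (aged 1τ, 2τ, 3τ, 4τ).
C_trough = C₀ × (r + r² + … + r^4) = C₀ × r(1−r^4)/(1−r)
        = 4.575 × 0.3217 × (1 − 0.01071) / (1 − 0.3217) = 2.147 mg/L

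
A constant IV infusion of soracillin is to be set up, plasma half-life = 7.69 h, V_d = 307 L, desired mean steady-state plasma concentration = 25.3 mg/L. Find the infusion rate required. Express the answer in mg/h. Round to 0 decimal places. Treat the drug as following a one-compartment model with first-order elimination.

700 mg/h

k = ln2 / t½ = 0.693147 / 7.69 = 0.09014 h⁻¹
CL = k × Vd = 0.09014 × 307 = 27.67 L/h
At steady state, infusion rate R₀ = Css × CL = 25.3 × 27.67 = 700.1 mg/h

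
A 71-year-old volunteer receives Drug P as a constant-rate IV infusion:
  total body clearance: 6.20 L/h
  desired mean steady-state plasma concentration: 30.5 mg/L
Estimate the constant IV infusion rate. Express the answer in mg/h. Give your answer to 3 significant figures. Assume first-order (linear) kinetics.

189 mg/h

At steady state, infusion rate R₀ = Css × CL = 30.5 × 6.200 = 189.1 mg/h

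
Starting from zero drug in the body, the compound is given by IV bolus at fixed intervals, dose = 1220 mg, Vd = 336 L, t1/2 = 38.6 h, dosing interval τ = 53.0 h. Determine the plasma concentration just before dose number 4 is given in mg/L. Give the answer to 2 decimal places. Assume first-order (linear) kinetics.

C₀ per dose = Dose / Vd = 1220 / 336 = 3.631 mg/L
k = ln2 / t½ = 0.693147 / 38.6 = 0.01796 h⁻¹
Fraction remaining after one interval: r = e^(−kτ) = e^(−0.01796 × 53.0) = 0.3860
Before dose 4, 3 doses have been given (aged 1τ, 2τ, 3τ).
C_trough = C₀ × (r + r² + … + r^3) = C₀ × r(1−r^3)/(1−r)
        = 3.631 × 0.3860 × (1 − 0.05751) / (1 − 0.3860) = 2.151 mg/L

2.15 mg/L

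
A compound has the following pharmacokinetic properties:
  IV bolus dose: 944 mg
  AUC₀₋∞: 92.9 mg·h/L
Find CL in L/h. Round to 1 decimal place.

CL = Dose / AUC = 944 / 92.9 = 10.16 L/h

10.2 L/h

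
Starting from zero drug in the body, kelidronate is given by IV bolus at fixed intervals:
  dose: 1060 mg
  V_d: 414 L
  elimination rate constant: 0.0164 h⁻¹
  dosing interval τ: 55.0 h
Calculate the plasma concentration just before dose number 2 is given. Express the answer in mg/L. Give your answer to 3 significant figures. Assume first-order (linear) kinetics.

C₀ per dose = Dose / Vd = 1060 / 414 = 2.560 mg/L
Fraction remaining after one interval: r = e^(−kτ) = e^(−0.01640 × 55.0) = 0.4058
Before dose 2, 1 dose has been given (aged 1τ).
C_trough = C₀ × r = 2.560 × 0.4058 = 1.039 mg/L

1.04 mg/L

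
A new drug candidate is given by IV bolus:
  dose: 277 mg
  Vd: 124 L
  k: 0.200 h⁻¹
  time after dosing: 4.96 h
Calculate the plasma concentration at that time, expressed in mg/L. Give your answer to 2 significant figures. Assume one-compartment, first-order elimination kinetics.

C₀ = Dose / Vd = 277.0 / 124 = 2.234 mg/L
C = C₀ · e^(−k·t) = 2.234 × e^(−0.2000 × 4.96)
  = 2.234 × 0.3708 = 0.8284 mg/L

0.83 mg/L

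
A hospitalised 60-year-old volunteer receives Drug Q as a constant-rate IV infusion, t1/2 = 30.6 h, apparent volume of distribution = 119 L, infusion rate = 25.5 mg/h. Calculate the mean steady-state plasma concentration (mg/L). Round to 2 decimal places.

9.46 mg/L

k = ln2 / t½ = 0.693147 / 30.6 = 0.02265 h⁻¹
CL = k × Vd = 0.02265 × 119 = 2.695 L/h
At steady state Css = R₀ / CL = 25.5 / 2.695 = 9.462 mg/L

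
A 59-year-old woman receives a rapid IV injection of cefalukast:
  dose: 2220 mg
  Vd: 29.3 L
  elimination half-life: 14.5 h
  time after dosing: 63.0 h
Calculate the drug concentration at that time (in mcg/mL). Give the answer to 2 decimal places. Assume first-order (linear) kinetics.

3.73 mcg/mL

C₀ = Dose / Vd = 2220 / 29.3 = 75.77 mg/L
k = ln2 / t½ = 0.693147 / 14.5 = 0.04780 h⁻¹
C = C₀ · e^(−k·t) = 75.77 × e^(−0.04780 × 63.0)
  = 75.77 × 0.04922 = 3.729 mg/L
(3.729 mg/L = 3.729 mcg/mL)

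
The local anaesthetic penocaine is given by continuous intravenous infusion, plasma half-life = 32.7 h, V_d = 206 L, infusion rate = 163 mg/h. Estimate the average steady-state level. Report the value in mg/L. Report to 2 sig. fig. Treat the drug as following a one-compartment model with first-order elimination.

k = ln2 / t½ = 0.693147 / 32.7 = 0.02120 h⁻¹
CL = k × Vd = 0.02120 × 206 = 4.367 L/h
At steady state Css = R₀ / CL = 163 / 4.367 = 37.33 mg/L

37 mg/L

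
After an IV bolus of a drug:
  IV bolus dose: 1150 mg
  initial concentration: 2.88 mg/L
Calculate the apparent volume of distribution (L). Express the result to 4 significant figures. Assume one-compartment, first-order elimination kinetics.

399.3 L

Vd = Dose / C₀ = 1150 / 2.88 = 399.3 L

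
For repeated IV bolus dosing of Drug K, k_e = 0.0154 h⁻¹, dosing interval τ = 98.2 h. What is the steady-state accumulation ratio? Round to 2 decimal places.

1.28

e^(−kτ) = e^(−0.01540 × 98.2) = 0.2204
Accumulation ratio R = 1 / (1 − e^(−kτ)) = 1 / (1 − 0.2204) = 1.283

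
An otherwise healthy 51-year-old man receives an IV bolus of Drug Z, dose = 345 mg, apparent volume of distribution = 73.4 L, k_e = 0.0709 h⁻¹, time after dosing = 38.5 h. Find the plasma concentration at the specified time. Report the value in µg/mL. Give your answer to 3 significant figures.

0.307 µg/mL

C₀ = Dose / Vd = 345.0 / 73.4 = 4.700 mg/L
C = C₀ · e^(−k·t) = 4.700 × e^(−0.07090 × 38.5)
  = 4.700 × 0.06524 = 0.3066 mg/L
(0.3066 mg/L = 0.3066 µg/mL)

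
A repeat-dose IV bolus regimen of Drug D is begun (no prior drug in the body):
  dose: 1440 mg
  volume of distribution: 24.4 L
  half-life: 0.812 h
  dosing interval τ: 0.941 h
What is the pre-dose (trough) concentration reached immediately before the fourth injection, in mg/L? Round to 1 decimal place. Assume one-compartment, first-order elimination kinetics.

43.6 mg/L

C₀ per dose = Dose / Vd = 1440 / 24.4 = 59.02 mg/L
k = ln2 / t½ = 0.693147 / 0.812 = 0.8536 h⁻¹
Fraction remaining after one interval: r = e^(−kτ) = e^(−0.8536 × 0.941) = 0.4479
Before dose 4, 3 doses have been given (aged 1τ, 2τ, 3τ).
C_trough = C₀ × (r + r² + … + r^3) = C₀ × r(1−r^3)/(1−r)
        = 59.02 × 0.4479 × (1 − 0.08986) / (1 − 0.4479) = 43.58 mg/L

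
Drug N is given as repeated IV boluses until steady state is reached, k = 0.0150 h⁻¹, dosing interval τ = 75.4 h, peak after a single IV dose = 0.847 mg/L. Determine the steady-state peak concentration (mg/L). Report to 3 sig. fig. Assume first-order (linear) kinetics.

1.25 mg/L

e^(−kτ) = e^(−0.01500 × 75.4) = 0.3227
Accumulation ratio R = 1 / (1 − e^(−kτ)) = 1 / (1 − 0.3227) = 1.476
Steady-state peak = C₀ × R = 0.847 × 1.476 = 1.250 mg/L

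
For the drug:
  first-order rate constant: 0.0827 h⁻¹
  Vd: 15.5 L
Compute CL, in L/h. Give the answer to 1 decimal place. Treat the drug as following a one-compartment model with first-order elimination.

1.3 L/h

CL = k × Vd = 0.0827 × 15.5 = 1.282 L/h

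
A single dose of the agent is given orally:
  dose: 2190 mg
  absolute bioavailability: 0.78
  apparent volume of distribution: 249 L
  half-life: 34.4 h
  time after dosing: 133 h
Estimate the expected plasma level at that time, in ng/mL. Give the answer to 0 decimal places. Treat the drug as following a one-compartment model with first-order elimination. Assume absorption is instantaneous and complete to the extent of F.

Amount reaching circulation = F × Dose = 0.78 × 2190 = 1708 mg
C₀ = F·Dose / Vd = 1708 / 249 = 6.859 mg/L
k = ln2 / t½ = 0.693147 / 34.4 = 0.02015 h⁻¹
C = C₀ · e^(−k·t) = 6.859 × e^(−0.02015 × 133)
  = 6.859 × 0.06857 = 0.4703 mg/L
Convert: 0.4703 mg/L × 1000 = 470.3 ng/mL

470 ng/mL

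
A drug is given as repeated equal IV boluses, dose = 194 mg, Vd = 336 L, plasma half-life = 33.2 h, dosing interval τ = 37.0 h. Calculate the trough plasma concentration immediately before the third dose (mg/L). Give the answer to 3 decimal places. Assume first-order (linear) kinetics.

C₀ per dose = Dose / Vd = 194 / 336 = 0.5774 mg/L
k = ln2 / t½ = 0.693147 / 33.2 = 0.02088 h⁻¹
Fraction remaining after one interval: r = e^(−kτ) = e^(−0.02088 × 37.0) = 0.4618
Before dose 3, 2 doses have been given (aged 1τ, 2τ).
C_trough = C₀ × (r + r²) = 0.5774 × (0.4618 + 0.2133) = 0.3898 mg/L

0.390 mg/L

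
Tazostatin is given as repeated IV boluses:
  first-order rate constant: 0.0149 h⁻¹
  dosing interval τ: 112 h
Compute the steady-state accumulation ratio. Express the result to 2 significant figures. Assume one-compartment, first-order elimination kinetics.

e^(−kτ) = e^(−0.01490 × 112) = 0.1885
Accumulation ratio R = 1 / (1 − e^(−kτ)) = 1 / (1 − 0.1885) = 1.232

1.2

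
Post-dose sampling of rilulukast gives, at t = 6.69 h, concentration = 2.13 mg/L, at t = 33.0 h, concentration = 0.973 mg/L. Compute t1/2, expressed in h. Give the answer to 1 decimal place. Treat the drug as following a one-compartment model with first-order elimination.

23.3 h

k = ln(C₁/C₂) / (t₂ − t₁) = ln(2.13/0.973) / (33.0 − 6.69)
  = 0.7835 / 26.31 = 0.02978 h⁻¹
t½ = ln2 / k = 0.693147 / 0.02978 = 23.28 h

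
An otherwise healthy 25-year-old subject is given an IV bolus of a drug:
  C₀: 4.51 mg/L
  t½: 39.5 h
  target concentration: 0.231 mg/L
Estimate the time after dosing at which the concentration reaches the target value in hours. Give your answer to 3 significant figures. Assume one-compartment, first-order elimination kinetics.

k = ln2 / t½ = 0.693147 / 39.5 = 0.01755 h⁻¹
t = ln(C₀ / C) / k = ln(4.510 / 0.231) / 0.01755
  = ln(19.52) / 0.01755 = 2.971 / 0.01755 = 169.3 h

169 h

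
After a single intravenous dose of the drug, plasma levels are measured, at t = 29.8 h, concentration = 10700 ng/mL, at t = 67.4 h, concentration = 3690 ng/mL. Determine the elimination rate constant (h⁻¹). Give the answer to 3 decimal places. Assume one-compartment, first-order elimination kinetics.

0.028 h⁻¹

k = ln(C₁/C₂) / (t₂ − t₁) = ln(10700/3690) / (67.4 − 29.8)
  = 1.065 / 37.60 = 0.02832 h⁻¹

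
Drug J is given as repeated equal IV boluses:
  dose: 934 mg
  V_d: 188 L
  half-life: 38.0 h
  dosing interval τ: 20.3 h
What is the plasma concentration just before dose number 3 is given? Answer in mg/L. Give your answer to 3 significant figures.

C₀ per dose = Dose / Vd = 934 / 188 = 4.968 mg/L
k = ln2 / t½ = 0.693147 / 38.0 = 0.01824 h⁻¹
Fraction remaining after one interval: r = e^(−kτ) = e^(−0.01824 × 20.3) = 0.6905
Before dose 3, 2 doses have been given (aged 1τ, 2τ).
C_trough = C₀ × (r + r²) = 4.968 × (0.6905 + 0.4768) = 5.799 mg/L

5.80 mg/L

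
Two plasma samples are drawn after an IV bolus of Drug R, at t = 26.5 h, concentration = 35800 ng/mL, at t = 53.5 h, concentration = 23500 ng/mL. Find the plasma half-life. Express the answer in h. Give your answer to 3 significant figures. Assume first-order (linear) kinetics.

k = ln(C₁/C₂) / (t₂ − t₁) = ln(35800/23500) / (53.5 − 26.5)
  = 0.4209 / 27.00 = 0.01559 h⁻¹
t½ = ln2 / k = 0.693147 / 0.01559 = 44.46 h

44.5 h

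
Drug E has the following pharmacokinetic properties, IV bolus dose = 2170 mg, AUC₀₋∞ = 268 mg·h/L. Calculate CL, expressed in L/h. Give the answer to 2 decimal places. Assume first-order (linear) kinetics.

8.10 L/h

CL = Dose / AUC = 2170 / 268 = 8.097 L/h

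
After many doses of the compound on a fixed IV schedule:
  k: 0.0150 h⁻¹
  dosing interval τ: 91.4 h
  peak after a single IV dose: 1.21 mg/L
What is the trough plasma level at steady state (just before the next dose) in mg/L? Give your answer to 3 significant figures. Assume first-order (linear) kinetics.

0.412 mg/L

e^(−kτ) = e^(−0.01500 × 91.4) = 0.2539
Accumulation ratio R = 1 / (1 − e^(−kτ)) = 1 / (1 − 0.2539) = 1.340
Steady-state trough = C₀ × R × e^(−kτ) = 1.21 × 1.340 × 0.2539 = 0.4117 mg/L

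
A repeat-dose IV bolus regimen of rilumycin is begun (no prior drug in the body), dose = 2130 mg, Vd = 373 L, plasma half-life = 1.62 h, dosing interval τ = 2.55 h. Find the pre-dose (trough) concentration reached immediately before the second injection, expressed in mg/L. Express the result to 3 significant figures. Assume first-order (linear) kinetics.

C₀ per dose = Dose / Vd = 2130 / 373 = 5.710 mg/L
k = ln2 / t½ = 0.693147 / 1.62 = 0.4279 h⁻¹
Fraction remaining after one interval: r = e^(−kτ) = e^(−0.4279 × 2.55) = 0.3358
Before dose 2, 1 dose has been given (aged 1τ).
C_trough = C₀ × r = 5.710 × 0.3358 = 1.917 mg/L

1.92 mg/L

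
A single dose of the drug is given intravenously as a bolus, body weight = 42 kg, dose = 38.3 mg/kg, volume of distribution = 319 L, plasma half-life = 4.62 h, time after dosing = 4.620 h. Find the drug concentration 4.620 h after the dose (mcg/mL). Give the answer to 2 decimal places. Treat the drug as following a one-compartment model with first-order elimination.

Total dose = 38.3 × 42 = 1609 mg
C₀ = Dose / Vd = 1609 / 319 = 5.044 mg/L
k = ln2 / t½ = 0.693147 / 4.62 = 0.1500 h⁻¹
t / t½ = 4.620 / 4.62 = 1 half-lives
C = C₀ × (1/2)^1 = 5.044 × 0.5000 = 2.522 mg/L
(2.522 mg/L = 2.522 mcg/mL)

2.52 mcg/mL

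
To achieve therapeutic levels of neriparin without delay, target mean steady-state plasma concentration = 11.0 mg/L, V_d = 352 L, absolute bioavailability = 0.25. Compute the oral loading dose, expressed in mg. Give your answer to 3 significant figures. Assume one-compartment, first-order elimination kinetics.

15500 mg

LD = Css × Vd / F = 11.0 × 352 / 0.25 = 15490 mg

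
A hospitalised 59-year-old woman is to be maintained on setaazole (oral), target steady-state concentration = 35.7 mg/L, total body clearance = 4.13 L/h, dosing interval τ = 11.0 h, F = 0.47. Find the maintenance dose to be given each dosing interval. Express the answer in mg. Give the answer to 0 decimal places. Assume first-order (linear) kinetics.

3451 mg

At steady state, F × (Dose/τ) = Css × CL.
Dose = Css × CL × τ / F = 35.7 × 4.130 × 11.0 / 0.47 = 3451 mg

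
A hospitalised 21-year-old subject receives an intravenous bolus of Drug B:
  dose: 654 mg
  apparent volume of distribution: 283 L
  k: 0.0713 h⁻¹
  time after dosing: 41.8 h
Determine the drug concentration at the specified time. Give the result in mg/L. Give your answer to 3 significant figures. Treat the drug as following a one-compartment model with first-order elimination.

0.117 mg/L

C₀ = Dose / Vd = 654.0 / 283 = 2.311 mg/L
C = C₀ · e^(−k·t) = 2.311 × e^(−0.07130 × 41.8)
  = 2.311 × 0.05078 = 0.1174 mg/L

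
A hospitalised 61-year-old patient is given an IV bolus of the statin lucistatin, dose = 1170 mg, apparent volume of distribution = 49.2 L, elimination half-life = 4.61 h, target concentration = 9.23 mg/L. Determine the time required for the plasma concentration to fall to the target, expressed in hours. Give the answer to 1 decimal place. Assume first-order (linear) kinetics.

C₀ = Dose / Vd = 1170 / 49.2 = 23.78 mg/L
k = ln2 / t½ = 0.693147 / 4.61 = 0.1504 h⁻¹
t = ln(C₀ / C) / k = ln(23.78 / 9.23) / 0.1504
  = ln(2.576) / 0.1504 = 0.9462 / 0.1504 = 6.291 h

6.3 h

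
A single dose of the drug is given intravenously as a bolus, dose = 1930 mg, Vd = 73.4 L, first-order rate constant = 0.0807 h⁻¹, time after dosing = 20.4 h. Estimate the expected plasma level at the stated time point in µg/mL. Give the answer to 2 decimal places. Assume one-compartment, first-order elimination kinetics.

5.07 µg/mL

C₀ = Dose / Vd = 1930 / 73.4 = 26.29 mg/L
C = C₀ · e^(−k·t) = 26.29 × e^(−0.08070 × 20.4)
  = 26.29 × 0.1928 = 5.069 mg/L
(5.069 mg/L = 5.069 µg/mL)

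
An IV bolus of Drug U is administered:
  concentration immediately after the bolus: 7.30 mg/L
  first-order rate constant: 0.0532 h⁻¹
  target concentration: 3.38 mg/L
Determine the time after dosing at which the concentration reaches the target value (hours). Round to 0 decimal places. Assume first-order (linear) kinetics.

14 h

t = ln(C₀ / C) / k = ln(7.300 / 3.38) / 0.05320
  = ln(2.160) / 0.05320 = 0.7701 / 0.05320 = 14.48 h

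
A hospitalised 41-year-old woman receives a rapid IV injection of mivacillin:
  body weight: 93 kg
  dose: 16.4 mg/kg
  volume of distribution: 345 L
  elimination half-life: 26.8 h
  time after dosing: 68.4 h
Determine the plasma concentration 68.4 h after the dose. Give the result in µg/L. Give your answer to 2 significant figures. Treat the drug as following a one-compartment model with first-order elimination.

750 µg/L

Total dose = 16.4 × 93 = 1525 mg
C₀ = Dose / Vd = 1525 / 345 = 4.420 mg/L
k = ln2 / t½ = 0.693147 / 26.8 = 0.02586 h⁻¹
C = C₀ · e^(−k·t) = 4.420 × e^(−0.02586 × 68.4)
  = 4.420 × 0.1705 = 0.7536 mg/L
Convert: 0.7536 mg/L × 1000 = 753.6 µg/L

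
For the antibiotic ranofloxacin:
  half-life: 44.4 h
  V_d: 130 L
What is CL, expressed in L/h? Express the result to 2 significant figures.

k = ln2 / t½ = 0.693147 / 44.4 = 0.01561 h⁻¹
CL = k × Vd = 0.01561 × 130 = 2.029 L/h

2.0 L/h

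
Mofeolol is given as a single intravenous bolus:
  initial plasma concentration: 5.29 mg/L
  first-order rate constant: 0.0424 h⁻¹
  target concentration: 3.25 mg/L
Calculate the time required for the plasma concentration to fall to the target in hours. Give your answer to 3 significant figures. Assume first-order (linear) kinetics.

t = ln(C₀ / C) / k = ln(5.290 / 3.25) / 0.04240
  = ln(1.628) / 0.04240 = 0.4874 / 0.04240 = 11.50 h

11.5 h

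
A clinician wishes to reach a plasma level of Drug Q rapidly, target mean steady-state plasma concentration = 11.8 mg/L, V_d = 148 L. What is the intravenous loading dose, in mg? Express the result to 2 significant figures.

LD = Css × Vd = 11.8 × 148 = 1746 mg

1700 mg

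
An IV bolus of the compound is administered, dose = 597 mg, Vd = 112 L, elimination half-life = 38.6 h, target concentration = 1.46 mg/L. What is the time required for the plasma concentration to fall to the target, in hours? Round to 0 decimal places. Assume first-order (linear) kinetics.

72 h

C₀ = Dose / Vd = 597.0 / 112 = 5.330 mg/L
k = ln2 / t½ = 0.693147 / 38.6 = 0.01796 h⁻¹
t = ln(C₀ / C) / k = ln(5.330 / 1.46) / 0.01796
  = ln(3.651) / 0.01796 = 1.295 / 0.01796 = 72.10 h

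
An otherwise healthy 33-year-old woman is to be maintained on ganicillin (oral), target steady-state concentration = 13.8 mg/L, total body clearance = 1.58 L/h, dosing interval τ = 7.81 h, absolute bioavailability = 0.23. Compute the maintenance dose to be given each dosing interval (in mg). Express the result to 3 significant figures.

740 mg

At steady state, F × (Dose/τ) = Css × CL.
Dose = Css × CL × τ / F = 13.8 × 1.580 × 7.81 / 0.23 = 740.4 mg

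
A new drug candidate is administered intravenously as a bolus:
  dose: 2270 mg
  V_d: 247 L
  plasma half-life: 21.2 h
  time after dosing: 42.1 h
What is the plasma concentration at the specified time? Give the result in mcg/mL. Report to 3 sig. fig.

C₀ = Dose / Vd = 2270 / 247 = 9.190 mg/L
k = ln2 / t½ = 0.693147 / 21.2 = 0.03270 h⁻¹
C = C₀ · e^(−k·t) = 9.190 × e^(−0.03270 × 42.1)
  = 9.190 × 0.2524 = 2.320 mg/L
(2.320 mg/L = 2.320 mcg/mL)

2.32 mcg/mL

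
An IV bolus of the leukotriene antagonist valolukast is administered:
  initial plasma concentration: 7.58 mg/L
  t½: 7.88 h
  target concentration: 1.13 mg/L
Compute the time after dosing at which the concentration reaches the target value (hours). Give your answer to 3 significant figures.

k = ln2 / t½ = 0.693147 / 7.88 = 0.08796 h⁻¹
t = ln(C₀ / C) / k = ln(7.580 / 1.13) / 0.08796
  = ln(6.708) / 0.08796 = 1.903 / 0.08796 = 21.63 h

21.6 h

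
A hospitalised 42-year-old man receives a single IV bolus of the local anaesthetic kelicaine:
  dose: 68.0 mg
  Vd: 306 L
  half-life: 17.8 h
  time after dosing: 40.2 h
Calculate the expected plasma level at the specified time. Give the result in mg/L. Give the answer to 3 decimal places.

0.046 mg/L

C₀ = Dose / Vd = 68.00 / 306 = 0.2222 mg/L
k = ln2 / t½ = 0.693147 / 17.8 = 0.03894 h⁻¹
C = C₀ · e^(−k·t) = 0.2222 × e^(−0.03894 × 40.2)
  = 0.2222 × 0.2090 = 0.04644 mg/L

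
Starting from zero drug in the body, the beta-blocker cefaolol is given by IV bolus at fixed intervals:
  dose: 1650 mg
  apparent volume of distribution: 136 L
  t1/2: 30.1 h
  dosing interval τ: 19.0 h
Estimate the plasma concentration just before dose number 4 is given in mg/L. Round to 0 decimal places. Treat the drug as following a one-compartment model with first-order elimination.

16 mg/L

C₀ per dose = Dose / Vd = 1650 / 136 = 12.13 mg/L
k = ln2 / t½ = 0.693147 / 30.1 = 0.02303 h⁻¹
Fraction remaining after one interval: r = e^(−kτ) = e^(−0.02303 × 19.0) = 0.6456
Before dose 4, 3 doses have been given (aged 1τ, 2τ, 3τ).
C_trough = C₀ × (r + r² + … + r^3) = C₀ × r(1−r^3)/(1−r)
        = 12.13 × 0.6456 × (1 − 0.2691) / (1 − 0.6456) = 16.15 mg/L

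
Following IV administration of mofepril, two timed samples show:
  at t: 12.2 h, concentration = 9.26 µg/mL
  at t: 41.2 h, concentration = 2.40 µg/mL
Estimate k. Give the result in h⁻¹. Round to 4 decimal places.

0.0466 h⁻¹

k = ln(C₁/C₂) / (t₂ − t₁) = ln(9.26/2.40) / (41.2 − 12.2)
  = 1.350 / 29.00 = 0.04655 h⁻¹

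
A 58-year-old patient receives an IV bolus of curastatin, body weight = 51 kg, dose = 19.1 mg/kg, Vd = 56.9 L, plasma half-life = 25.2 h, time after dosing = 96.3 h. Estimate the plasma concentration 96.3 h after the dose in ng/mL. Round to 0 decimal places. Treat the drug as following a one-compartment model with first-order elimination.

Total dose = 19.1 × 51 = 974.1 mg
C₀ = Dose / Vd = 974.1 / 56.9 = 17.12 mg/L
k = ln2 / t½ = 0.693147 / 25.2 = 0.02751 h⁻¹
C = C₀ · e^(−k·t) = 17.12 × e^(−0.02751 × 96.3)
  = 17.12 × 0.07071 = 1.211 mg/L
Convert: 1.211 mg/L × 1000 = 1211 ng/mL

1211 ng/mL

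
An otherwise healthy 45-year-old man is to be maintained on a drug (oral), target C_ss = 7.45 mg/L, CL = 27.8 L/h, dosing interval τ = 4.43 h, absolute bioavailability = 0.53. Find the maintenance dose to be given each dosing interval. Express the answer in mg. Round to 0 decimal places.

At steady state, F × (Dose/τ) = Css × CL.
Dose = Css × CL × τ / F = 7.45 × 27.80 × 4.43 / 0.53 = 1731 mg

1731 mg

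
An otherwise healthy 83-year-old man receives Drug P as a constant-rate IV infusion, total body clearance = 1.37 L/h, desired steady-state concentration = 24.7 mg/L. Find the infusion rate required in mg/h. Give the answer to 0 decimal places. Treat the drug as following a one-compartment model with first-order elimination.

At steady state, infusion rate R₀ = Css × CL = 24.7 × 1.370 = 33.84 mg/h

34 mg/h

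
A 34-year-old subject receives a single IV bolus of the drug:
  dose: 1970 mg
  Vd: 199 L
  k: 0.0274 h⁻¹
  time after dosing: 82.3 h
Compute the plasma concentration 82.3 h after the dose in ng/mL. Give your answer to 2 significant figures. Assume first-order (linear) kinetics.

1000 ng/mL

C₀ = Dose / Vd = 1970 / 199 = 9.899 mg/L
C = C₀ · e^(−k·t) = 9.899 × e^(−0.02740 × 82.3)
  = 9.899 × 0.1049 = 1.038 mg/L
Convert: 1.038 mg/L × 1000 = 1038 ng/mL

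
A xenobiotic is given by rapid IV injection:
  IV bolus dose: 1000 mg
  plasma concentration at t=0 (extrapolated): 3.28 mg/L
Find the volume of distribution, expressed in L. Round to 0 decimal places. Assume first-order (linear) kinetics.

Vd = Dose / C₀ = 1000 / 3.28 = 304.9 L

305 L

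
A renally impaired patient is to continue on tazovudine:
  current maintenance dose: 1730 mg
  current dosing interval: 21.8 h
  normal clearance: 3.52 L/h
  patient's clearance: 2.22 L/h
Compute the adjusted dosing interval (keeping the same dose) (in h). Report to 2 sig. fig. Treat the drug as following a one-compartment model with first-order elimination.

35 h

To keep the same average steady-state level, dosing rate must scale with clearance.
CL ratio = 2.22 / 3.52 = 0.6307
New interval (same dose) = 21.8 / 0.6307 = 34.56 h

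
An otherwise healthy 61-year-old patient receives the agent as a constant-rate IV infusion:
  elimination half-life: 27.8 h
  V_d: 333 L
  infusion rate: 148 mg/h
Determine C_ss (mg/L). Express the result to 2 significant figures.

k = ln2 / t½ = 0.693147 / 27.8 = 0.02493 h⁻¹
CL = k × Vd = 0.02493 × 333 = 8.302 L/h
At steady state Css = R₀ / CL = 148 / 8.302 = 17.83 mg/L

18 mg/L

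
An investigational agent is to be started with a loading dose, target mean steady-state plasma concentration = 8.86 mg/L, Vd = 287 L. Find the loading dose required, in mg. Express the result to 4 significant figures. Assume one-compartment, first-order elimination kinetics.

2543 mg

LD = Css × Vd = 8.86 × 287 = 2543 mg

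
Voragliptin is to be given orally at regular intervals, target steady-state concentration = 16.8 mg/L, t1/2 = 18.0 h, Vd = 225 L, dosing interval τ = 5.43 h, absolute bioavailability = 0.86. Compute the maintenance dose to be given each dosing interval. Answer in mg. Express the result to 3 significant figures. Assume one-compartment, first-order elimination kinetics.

919 mg

k = ln2 / t½ = 0.693147 / 18.0 = 0.03851 h⁻¹
CL = k × Vd = 0.03851 × 225 = 8.665 L/h
At steady state, F × (Dose/τ) = Css × CL.
Dose = Css × CL × τ / F = 16.8 × 8.665 × 5.43 / 0.86 = 919.1 mg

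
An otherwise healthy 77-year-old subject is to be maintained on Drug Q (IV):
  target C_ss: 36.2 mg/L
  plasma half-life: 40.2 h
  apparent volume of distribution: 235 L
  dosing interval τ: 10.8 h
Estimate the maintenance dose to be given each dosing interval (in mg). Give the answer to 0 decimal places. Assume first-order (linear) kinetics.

k = ln2 / t½ = 0.693147 / 40.2 = 0.01724 h⁻¹
CL = k × Vd = 0.01724 × 235 = 4.051 L/h
At steady state, Dose/τ = Css × CL.
Dose = Css × CL × τ = 36.2 × 4.051 × 10.8 = 1584 mg

1584 mg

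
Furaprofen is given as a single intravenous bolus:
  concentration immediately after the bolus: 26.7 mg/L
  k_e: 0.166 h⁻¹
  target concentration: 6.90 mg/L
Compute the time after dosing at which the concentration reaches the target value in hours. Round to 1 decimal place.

t = ln(C₀ / C) / k = ln(26.70 / 6.90) / 0.1660
  = ln(3.870) / 0.1660 = 1.353 / 0.1660 = 8.151 h

8.2 h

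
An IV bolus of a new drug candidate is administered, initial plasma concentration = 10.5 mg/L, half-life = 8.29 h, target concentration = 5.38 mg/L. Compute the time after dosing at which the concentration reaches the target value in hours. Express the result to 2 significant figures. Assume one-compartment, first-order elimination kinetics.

k = ln2 / t½ = 0.693147 / 8.29 = 0.08361 h⁻¹
t = ln(C₀ / C) / k = ln(10.50 / 5.38) / 0.08361
  = ln(1.952) / 0.08361 = 0.6689 / 0.08361 = 8.000 h

8.0 h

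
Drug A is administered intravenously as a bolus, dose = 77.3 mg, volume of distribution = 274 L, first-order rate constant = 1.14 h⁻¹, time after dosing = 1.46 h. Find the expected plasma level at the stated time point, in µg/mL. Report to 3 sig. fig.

C₀ = Dose / Vd = 77.30 / 274 = 0.2821 mg/L
C = C₀ · e^(−k·t) = 0.2821 × e^(−1.140 × 1.46)
  = 0.2821 × 0.1893 = 0.05340 mg/L
(0.05340 mg/L = 0.05340 µg/mL)

0.0534 µg/mL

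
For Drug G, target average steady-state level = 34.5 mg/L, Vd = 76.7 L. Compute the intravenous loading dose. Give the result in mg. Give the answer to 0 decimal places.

LD = Css × Vd = 34.5 × 76.7 = 2646 mg

2646 mg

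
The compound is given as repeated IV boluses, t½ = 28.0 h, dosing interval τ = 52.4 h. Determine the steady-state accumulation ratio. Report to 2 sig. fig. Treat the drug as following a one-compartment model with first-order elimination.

k = ln2 / t½ = 0.693147 / 28.0 = 0.02476 h⁻¹
e^(−kτ) = e^(−0.02476 × 52.4) = 0.2732
Accumulation ratio R = 1 / (1 − e^(−kτ)) = 1 / (1 − 0.2732) = 1.376

1.4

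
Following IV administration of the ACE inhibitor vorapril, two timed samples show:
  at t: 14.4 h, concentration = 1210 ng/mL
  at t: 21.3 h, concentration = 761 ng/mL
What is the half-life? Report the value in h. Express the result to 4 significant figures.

10.31 h

k = ln(C₁/C₂) / (t₂ − t₁) = ln(1210/761) / (21.3 − 14.4)
  = 0.4637 / 6.900 = 0.06720 h⁻¹
t½ = ln2 / k = 0.693147 / 0.06720 = 10.31 h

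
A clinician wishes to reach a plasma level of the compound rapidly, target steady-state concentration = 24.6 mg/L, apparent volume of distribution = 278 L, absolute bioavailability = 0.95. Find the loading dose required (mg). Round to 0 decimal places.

LD = Css × Vd / F = 24.6 × 278 / 0.95 = 7199 mg

7199 mg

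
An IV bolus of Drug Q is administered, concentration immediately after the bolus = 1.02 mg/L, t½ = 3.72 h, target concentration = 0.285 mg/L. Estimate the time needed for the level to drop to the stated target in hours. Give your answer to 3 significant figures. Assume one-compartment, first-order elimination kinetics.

6.84 h

k = ln2 / t½ = 0.693147 / 3.72 = 0.1863 h⁻¹
t = ln(C₀ / C) / k = ln(1.020 / 0.285) / 0.1863
  = ln(3.579) / 0.1863 = 1.275 / 0.1863 = 6.844 h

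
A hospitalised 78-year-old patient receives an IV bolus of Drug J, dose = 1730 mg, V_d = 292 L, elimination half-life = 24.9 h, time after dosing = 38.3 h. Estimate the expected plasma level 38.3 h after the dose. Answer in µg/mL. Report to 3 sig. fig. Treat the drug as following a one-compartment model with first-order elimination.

C₀ = Dose / Vd = 1730 / 292 = 5.925 mg/L
k = ln2 / t½ = 0.693147 / 24.9 = 0.02784 h⁻¹
C = C₀ · e^(−k·t) = 5.925 × e^(−0.02784 × 38.3)
  = 5.925 × 0.3443 = 2.040 mg/L
(2.040 mg/L = 2.040 µg/mL)

2.04 µg/mL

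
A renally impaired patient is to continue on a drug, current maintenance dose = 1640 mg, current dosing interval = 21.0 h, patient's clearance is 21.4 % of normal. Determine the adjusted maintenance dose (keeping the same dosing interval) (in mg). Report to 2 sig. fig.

350 mg

To keep the same average steady-state level, dosing rate must scale with clearance.
CL ratio = 21.4 / 100 = 0.2140
New dose (same interval) = 1640 × 0.2140 = 351.0 mg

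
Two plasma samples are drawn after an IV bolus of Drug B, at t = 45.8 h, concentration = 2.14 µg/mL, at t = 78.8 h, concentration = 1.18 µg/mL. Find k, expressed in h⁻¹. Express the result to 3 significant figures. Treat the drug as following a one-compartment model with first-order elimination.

k = ln(C₁/C₂) / (t₂ − t₁) = ln(2.14/1.18) / (78.8 − 45.8)
  = 0.5953 / 33.00 = 0.01804 h⁻¹

0.0180 h⁻¹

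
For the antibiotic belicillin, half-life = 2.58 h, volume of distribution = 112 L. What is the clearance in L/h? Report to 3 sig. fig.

k = ln2 / t½ = 0.693147 / 2.58 = 0.2687 h⁻¹
CL = k × Vd = 0.2687 × 112 = 30.09 L/h

30.1 L/h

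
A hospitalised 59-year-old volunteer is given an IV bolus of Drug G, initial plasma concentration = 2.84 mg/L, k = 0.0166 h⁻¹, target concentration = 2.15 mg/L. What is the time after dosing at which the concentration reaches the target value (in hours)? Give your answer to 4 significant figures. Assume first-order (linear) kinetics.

16.77 h

t = ln(C₀ / C) / k = ln(2.840 / 2.15) / 0.01660
  = ln(1.321) / 0.01660 = 0.2784 / 0.01660 = 16.77 h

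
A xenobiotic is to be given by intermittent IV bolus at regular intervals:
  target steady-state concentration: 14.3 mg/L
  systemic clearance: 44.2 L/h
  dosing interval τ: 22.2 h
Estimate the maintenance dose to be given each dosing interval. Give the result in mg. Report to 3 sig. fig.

At steady state, Dose/τ = Css × CL.
Dose = Css × CL × τ = 14.3 × 44.20 × 22.2 = 14030 mg

14000 mg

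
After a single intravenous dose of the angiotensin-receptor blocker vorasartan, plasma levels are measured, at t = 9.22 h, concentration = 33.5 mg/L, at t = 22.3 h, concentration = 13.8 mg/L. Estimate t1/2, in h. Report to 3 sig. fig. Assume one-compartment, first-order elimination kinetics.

10.2 h

k = ln(C₁/C₂) / (t₂ − t₁) = ln(33.5/13.8) / (22.3 − 9.22)
  = 0.8869 / 13.08 = 0.06781 h⁻¹
t½ = ln2 / k = 0.693147 / 0.06781 = 10.22 h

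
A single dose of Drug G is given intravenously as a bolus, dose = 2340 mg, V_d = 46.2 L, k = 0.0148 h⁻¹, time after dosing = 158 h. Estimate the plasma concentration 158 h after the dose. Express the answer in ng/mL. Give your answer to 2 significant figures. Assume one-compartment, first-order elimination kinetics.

4900 ng/mL

C₀ = Dose / Vd = 2340 / 46.2 = 50.65 mg/L
C = C₀ · e^(−k·t) = 50.65 × e^(−0.01480 × 158)
  = 50.65 × 0.09648 = 4.887 mg/L
Convert: 4.887 mg/L × 1000 = 4887 ng/mL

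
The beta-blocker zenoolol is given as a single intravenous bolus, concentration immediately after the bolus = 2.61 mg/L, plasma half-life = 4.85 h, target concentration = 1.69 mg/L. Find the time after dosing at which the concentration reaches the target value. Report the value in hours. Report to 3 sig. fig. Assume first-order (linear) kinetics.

3.04 h

k = ln2 / t½ = 0.693147 / 4.85 = 0.1429 h⁻¹
t = ln(C₀ / C) / k = ln(2.610 / 1.69) / 0.1429
  = ln(1.544) / 0.1429 = 0.4344 / 0.1429 = 3.040 h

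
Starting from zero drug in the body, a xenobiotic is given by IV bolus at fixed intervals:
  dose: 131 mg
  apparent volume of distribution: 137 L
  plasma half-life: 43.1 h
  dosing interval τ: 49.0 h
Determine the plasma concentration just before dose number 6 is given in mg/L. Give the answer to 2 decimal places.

C₀ per dose = Dose / Vd = 131 / 137 = 0.9562 mg/L
k = ln2 / t½ = 0.693147 / 43.1 = 0.01608 h⁻¹
Fraction remaining after one interval: r = e^(−kτ) = e^(−0.01608 × 49.0) = 0.4548
Before dose 6, 5 doses have been given (aged 1τ, 2τ, 3τ, 4τ, 5τ).
C_trough = C₀ × (r + r² + … + r^5) = C₀ × r(1−r^5)/(1−r)
        = 0.9562 × 0.4548 × (1 − 0.01946) / (1 − 0.4548) = 0.7821 mg/L

0.78 mg/L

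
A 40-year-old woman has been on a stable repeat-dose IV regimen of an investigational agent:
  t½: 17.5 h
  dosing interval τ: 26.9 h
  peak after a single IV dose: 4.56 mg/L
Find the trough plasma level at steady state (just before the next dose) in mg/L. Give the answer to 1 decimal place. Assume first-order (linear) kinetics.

k = ln2 / t½ = 0.693147 / 17.5 = 0.03961 h⁻¹
e^(−kτ) = e^(−0.03961 × 26.9) = 0.3446
Accumulation ratio R = 1 / (1 − e^(−kτ)) = 1 / (1 − 0.3446) = 1.526
Steady-state trough = C₀ × R × e^(−kτ) = 4.56 × 1.526 × 0.3446 = 2.398 mg/L

2.4 mg/L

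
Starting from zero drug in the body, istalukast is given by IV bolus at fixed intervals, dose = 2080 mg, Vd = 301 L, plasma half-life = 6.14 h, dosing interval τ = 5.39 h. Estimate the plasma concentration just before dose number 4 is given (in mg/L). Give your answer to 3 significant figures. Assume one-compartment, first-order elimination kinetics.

C₀ per dose = Dose / Vd = 2080 / 301 = 6.910 mg/L
k = ln2 / t½ = 0.693147 / 6.14 = 0.1129 h⁻¹
Fraction remaining after one interval: r = e^(−kτ) = e^(−0.1129 × 5.39) = 0.5441
Before dose 4, 3 doses have been given (aged 1τ, 2τ, 3τ).
C_trough = C₀ × (r + r² + … + r^3) = C₀ × r(1−r^3)/(1−r)
        = 6.910 × 0.5441 × (1 − 0.1611) / (1 − 0.5441) = 6.918 mg/L

6.92 mg/L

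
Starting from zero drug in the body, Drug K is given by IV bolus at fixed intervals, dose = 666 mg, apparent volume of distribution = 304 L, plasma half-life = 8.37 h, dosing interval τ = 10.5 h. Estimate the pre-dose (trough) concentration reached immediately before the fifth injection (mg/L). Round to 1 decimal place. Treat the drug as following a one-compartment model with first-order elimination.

C₀ per dose = Dose / Vd = 666 / 304 = 2.191 mg/L
k = ln2 / t½ = 0.693147 / 8.37 = 0.08281 h⁻¹
Fraction remaining after one interval: r = e^(−kτ) = e^(−0.08281 × 10.5) = 0.4192
Before dose 5, 4 doses have been given (aged 1τ, 2τ, 3τ, 4τ).
C_trough = C₀ × (r + r² + … + r^4) = C₀ × r(1−r^4)/(1−r)
        = 2.191 × 0.4192 × (1 − 0.03088) / (1 − 0.4192) = 1.533 mg/L

1.5 mg/L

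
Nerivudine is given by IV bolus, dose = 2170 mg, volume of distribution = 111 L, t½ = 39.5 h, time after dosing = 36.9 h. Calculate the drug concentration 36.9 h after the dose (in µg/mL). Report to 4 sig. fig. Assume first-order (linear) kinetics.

10.23 µg/mL

C₀ = Dose / Vd = 2170 / 111 = 19.55 mg/L
k = ln2 / t½ = 0.693147 / 39.5 = 0.01755 h⁻¹
C = C₀ · e^(−k·t) = 19.55 × e^(−0.01755 × 36.9)
  = 19.55 × 0.5233 = 10.23 mg/L
(10.23 mg/L = 10.23 µg/mL)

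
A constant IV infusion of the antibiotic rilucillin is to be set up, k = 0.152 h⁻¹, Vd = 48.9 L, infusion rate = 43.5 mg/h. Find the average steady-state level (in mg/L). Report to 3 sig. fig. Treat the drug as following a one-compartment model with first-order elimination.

5.85 mg/L

CL = k × Vd = 0.1520 × 48.9 = 7.433 L/h
At steady state Css = R₀ / CL = 43.5 / 7.433 = 5.852 mg/L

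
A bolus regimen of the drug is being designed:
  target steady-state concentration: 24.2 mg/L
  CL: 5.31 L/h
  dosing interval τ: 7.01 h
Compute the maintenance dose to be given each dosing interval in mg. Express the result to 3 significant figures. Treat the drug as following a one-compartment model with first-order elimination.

901 mg

At steady state, Dose/τ = Css × CL.
Dose = Css × CL × τ = 24.2 × 5.310 × 7.01 = 900.8 mg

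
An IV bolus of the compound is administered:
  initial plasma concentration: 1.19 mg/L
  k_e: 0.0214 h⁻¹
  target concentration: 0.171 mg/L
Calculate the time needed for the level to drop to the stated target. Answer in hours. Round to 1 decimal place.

90.7 h

t = ln(C₀ / C) / k = ln(1.190 / 0.171) / 0.02140
  = ln(6.959) / 0.02140 = 1.940 / 0.02140 = 90.65 h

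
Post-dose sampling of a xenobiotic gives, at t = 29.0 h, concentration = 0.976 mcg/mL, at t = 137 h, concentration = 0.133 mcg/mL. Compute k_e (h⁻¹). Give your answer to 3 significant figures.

k = ln(C₁/C₂) / (t₂ − t₁) = ln(0.976/0.133) / (137 − 29.0)
  = 1.993 / 108.0 = 0.01845 h⁻¹

0.0185 h⁻¹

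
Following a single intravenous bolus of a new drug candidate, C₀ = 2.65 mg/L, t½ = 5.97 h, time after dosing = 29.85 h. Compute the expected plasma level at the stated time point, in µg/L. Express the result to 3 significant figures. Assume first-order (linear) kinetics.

k = ln2 / t½ = 0.693147 / 5.97 = 0.1161 h⁻¹
t / t½ = 29.85 / 5.97 = 5 half-lives
C = C₀ × (1/2)^5 = 2.650 × 0.03125 = 0.08281 mg/L
Convert: 0.08281 mg/L × 1000 = 82.81 µg/L

82.8 µg/L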